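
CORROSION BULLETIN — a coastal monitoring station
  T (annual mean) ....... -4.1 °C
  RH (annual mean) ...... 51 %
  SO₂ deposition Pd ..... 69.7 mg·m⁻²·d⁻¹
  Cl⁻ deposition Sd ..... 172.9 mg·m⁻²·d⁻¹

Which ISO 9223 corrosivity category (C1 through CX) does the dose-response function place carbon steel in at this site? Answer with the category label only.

C2

carbon steel: temperature factor f = +0.150·(-14.1) = -2.1150
  SO₂ term: 1.77·69.7^0.52·exp(0.02·51-2.1150) = 5.381
  Sd branch = 0.102·Sd^0.62·e^(0.033·RH+0.04·T) = 11.37 μm/a
  r_corr = 5.381 + 11.37 = 16.75 μm/a
Category bounds: 1.3…25 μm/a bracket r_corr ⇒ C2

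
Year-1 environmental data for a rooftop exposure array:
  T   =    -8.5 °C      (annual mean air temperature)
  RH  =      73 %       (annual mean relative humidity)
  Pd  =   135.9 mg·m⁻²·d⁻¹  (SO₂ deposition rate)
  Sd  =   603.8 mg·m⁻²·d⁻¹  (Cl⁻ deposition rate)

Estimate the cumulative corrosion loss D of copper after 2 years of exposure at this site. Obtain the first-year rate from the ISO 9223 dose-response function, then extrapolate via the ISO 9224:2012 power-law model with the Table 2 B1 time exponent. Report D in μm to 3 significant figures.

copper: f(T) = +0.126·(T−10) [T≤10 °C] = -2.3310
  sulphur-dioxide contribution → 0.1371 μm/a
  chloride contribution → 0.5272 μm/a
  total first-year rate 0.6644 μm/a
Long-term exponent b (ISO 9224 Table 2, B1) = 0.667
  D(2) = 0.6644 × 2^0.667 = 0.6644 × 1.588 = 1.055 μm

D(2) = 1.05 μm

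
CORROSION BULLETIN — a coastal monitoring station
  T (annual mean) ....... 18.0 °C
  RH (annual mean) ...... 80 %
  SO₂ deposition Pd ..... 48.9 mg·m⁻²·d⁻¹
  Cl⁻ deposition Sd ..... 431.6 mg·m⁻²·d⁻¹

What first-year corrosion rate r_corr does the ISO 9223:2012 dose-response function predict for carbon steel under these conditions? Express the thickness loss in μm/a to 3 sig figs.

carbon steel: T>10 °C ⇒ hinge -0.054·(18.0−10) = -0.4320
  Pd branch = 1.77·Pd^0.52·e^(0.02·RH+f) = 43.02 μm/a
  Cl⁻ term: 0.102·431.6^0.62·exp(0.033·80+0.04·18.0) = 126.4
  r_corr = 43.02 + 126.4 = 169.4 μm/a

r_corr = 169 μm/a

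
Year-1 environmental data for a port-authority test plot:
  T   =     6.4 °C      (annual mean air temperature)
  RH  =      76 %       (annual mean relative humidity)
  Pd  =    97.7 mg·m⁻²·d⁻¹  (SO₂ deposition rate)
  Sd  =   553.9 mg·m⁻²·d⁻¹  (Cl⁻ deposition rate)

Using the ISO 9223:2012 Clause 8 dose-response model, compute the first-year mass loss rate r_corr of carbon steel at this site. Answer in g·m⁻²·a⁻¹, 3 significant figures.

r_corr = 1.04e+03 g·m⁻²·a⁻¹

carbon steel: T≤10 °C ⇒ hinge +0.150·(6.4−10) = -0.5400
  Pd branch = 1.77·Pd^0.52·e^(0.02·RH+f) = 51.09 μm/a
  Sd branch = 0.102·Sd^0.62·e^(0.033·RH+0.04·T) = 81.27 μm/a
  r_corr = 51.09 + 81.27 = 132.4 μm/a
Convert to mass loss: 132.4 μm/a × 7.85 g/cm³ = 1039 g·m⁻²·a⁻¹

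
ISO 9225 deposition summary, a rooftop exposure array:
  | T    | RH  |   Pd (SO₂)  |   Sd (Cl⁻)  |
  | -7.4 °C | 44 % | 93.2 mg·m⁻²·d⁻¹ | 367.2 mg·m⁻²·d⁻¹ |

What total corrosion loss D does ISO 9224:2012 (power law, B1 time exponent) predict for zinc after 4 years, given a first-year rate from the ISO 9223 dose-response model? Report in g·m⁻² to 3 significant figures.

zinc: temperature factor f = +0.038·(-17.4) = -0.6612
  sulphur-dioxide contribution → 0.3707 μm/a
  chloride contribution → 0.3844 μm/a
  total first-year rate 0.755 μm/a
Power-law: D(4) = r_corr · 4^0.813
  D(4) = 0.755 × 4^0.813 = 0.755 × 3.087 = 2.33 μm
  Mass loss = 2.33 μm × 7.14 g/cm³ = 16.64 g·m⁻²

D(4) = 16.6 g·m⁻²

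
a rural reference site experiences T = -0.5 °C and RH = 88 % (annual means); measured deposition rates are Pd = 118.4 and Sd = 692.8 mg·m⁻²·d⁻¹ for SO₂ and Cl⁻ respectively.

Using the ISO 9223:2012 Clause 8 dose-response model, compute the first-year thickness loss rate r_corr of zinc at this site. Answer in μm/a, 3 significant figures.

zinc: temperature factor f = +0.038·(-10.5) = -0.3990
  sulphur-dioxide contribution → 4.051 μm/a
  chloride contribution → 1.411 μm/a
  total first-year rate 5.462 μm/a

r_corr = 5.46 μm/a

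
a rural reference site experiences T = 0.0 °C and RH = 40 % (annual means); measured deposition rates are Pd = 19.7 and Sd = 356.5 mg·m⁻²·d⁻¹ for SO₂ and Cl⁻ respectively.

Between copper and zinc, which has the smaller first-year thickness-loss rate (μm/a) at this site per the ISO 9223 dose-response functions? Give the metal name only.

copper: T≤10 °C ⇒ hinge +0.126·(0.0−10) = -1.2600
  SO₂ term: 0.0053·19.7^0.26·exp(0.059·40-1.2600) = 0.03456
  Cl⁻ term: 0.01025·356.5^0.27·exp(0.036·40+0.049·0.0) = 0.2114
  r_corr = 0.03456 + 0.2114 = 0.246 μm/a
zinc: temperature factor f = +0.038·(-10.0) = -0.3800
  SO₂ term: 0.0129·19.7^0.44·exp(0.046·40-0.3800) = 0.2062
  Cl⁻ term: 0.0175·356.5^0.57·exp(0.008·40+0.085·0.0) = 0.6866
  sum: 0.2062 + 0.6866 → r_corr = 0.8927 μm/a
Ordering by μm/a: zinc (0.893) > copper (0.246)

copper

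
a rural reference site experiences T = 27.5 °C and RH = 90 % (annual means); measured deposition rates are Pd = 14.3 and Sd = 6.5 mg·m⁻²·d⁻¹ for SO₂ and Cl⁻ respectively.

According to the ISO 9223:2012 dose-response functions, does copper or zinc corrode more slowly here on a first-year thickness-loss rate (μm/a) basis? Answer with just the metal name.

copper: temperature factor f = -0.080·(17.5) = -1.4000
  sulphur-dioxide contribution → 0.5281 μm/a
  chloride contribution → 1.669 μm/a
  ⇒ r_corr(copper) = 2.197 μm/a
zinc: f(T) = -0.071·(T−10) [T>10 °C] = -1.2425
  sulphur-dioxide contribution → 0.7539 μm/a
  chloride contribution → 1.082 μm/a
  total first-year rate 1.836 μm/a
Ordering by μm/a: copper (2.2) > zinc (1.84)

zinc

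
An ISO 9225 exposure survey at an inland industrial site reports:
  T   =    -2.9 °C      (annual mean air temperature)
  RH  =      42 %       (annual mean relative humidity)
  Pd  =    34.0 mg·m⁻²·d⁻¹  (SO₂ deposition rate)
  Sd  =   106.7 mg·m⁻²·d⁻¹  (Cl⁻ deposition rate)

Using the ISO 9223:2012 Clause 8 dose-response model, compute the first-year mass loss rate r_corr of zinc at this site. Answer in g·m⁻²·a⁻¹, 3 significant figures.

zinc: f(T) = +0.038·(T−10) [T≤10 °C] = -0.4902
  Pd branch = 0.0129·Pd^0.44·e^(0.046·RH+f) = 0.2574 μm/a
  Cl⁻ term: 0.0175·106.7^0.57·exp(0.008·42+0.085·-2.9) = 0.2741
  sum: 0.2574 + 0.2741 → r_corr = 0.5315 μm/a
Convert to mass loss: 0.5315 μm/a × 7.14 g/cm³ = 3.795 g·m⁻²·a⁻¹

r_corr = 3.80 g·m⁻²·a⁻¹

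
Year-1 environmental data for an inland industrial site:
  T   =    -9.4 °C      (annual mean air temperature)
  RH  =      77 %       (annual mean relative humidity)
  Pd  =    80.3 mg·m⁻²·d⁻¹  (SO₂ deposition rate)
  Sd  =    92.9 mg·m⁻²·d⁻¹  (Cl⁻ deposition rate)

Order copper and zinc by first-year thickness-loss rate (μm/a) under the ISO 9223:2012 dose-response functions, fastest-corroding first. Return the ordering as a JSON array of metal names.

["zinc", "copper"]

copper: f(T) = +0.126·(T−10) [T≤10 °C] = -2.4444
  sulphur-dioxide contribution → 0.1352 μm/a
  chloride contribution → 0.3515 μm/a
  ⇒ r_corr(copper) = 0.4867 μm/a
zinc: T≤10 °C ⇒ hinge +0.038·(-9.4−10) = -0.7372
  sulphur-dioxide contribution → 1.468 μm/a
  chloride contribution → 0.1929 μm/a
  total first-year rate 1.661 μm/a
Ordering by μm/a: zinc (1.66) > copper (0.487)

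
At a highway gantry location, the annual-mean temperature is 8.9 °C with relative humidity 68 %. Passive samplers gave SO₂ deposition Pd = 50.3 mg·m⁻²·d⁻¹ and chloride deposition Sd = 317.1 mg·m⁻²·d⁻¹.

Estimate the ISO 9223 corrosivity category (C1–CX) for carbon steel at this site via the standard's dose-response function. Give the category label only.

C5

carbon steel: f(T) = +0.150·(T−10) [T≤10 °C] = -0.1650
  SO₂ term: 1.77·50.3^0.52·exp(0.02·68-0.1650) = 44.85
  Sd branch = 0.102·Sd^0.62·e^(0.033·RH+0.04·T) = 48.81 μm/a
  r_corr = 44.85 + 48.81 = 93.66 μm/a
93.7 μm/a falls in (80, 200] for carbon steel → category C5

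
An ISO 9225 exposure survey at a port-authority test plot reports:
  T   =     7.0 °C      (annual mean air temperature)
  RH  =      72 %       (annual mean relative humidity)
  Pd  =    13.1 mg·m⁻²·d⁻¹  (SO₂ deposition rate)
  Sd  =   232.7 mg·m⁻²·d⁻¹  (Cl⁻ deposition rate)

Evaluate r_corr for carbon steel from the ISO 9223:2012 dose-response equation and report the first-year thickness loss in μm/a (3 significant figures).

carbon steel: f(T) = +0.150·(T−10) [T≤10 °C] = -0.4500
  Pd branch = 1.77·Pd^0.52·e^(0.02·RH+f) = 18.15 μm/a
  Cl⁻ term: 0.102·232.7^0.62·exp(0.033·72+0.04·7.0) = 42.61
  sum: 18.15 + 42.61 → r_corr = 60.76 μm/a

r_corr = 60.8 μm/a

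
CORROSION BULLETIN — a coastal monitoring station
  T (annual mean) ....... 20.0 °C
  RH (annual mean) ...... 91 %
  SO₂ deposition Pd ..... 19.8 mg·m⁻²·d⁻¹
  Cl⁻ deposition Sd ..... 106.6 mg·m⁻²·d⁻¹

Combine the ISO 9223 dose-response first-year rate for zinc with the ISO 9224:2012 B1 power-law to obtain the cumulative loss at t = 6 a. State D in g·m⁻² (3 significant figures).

D(6) = 135 g·m⁻²

zinc: T>10 °C ⇒ hinge -0.071·(20.0−10) = -0.7100
  Pd branch = 0.0129·Pd^0.44·e^(0.046·RH+f) = 1.551 μm/a
  Sd branch = 0.0175·Sd^0.57·e^(0.008·RH+0.085·T) = 2.84 μm/a
  sum: 1.551 + 2.84 → r_corr = 4.391 μm/a
Long-term exponent b (ISO 9224 Table 2, B1) = 0.813
  D(6) = 4.391 × 6^0.813 = 4.391 × 4.292 = 18.85 μm
  Mass loss = 18.85 μm × 7.14 g/cm³ = 134.6 g·m⁻²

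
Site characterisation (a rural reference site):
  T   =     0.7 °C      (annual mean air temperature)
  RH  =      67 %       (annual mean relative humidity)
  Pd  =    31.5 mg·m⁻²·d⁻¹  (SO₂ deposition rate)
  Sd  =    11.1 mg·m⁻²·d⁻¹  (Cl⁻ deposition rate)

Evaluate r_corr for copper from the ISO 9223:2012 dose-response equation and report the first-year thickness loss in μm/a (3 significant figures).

copper: f(T) = +0.126·(T−10) [T≤10 °C] = -1.1718
  SO₂ term: 0.0053·31.5^0.26·exp(0.059·67-1.1718) = 0.2097
  Sd branch = 0.01025·Sd^0.27·e^(0.036·RH+0.049·T) = 0.2267 μm/a
  r_corr = 0.2097 + 0.2267 = 0.4364 μm/a

r_corr = 0.436 μm/a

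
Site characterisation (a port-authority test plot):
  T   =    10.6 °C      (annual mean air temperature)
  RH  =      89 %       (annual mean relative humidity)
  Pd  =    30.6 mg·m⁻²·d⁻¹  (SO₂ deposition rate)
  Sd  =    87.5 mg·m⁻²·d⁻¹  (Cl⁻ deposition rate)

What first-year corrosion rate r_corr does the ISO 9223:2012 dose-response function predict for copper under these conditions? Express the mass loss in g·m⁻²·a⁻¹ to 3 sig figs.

r_corr = 33.7 g·m⁻²·a⁻¹

copper: f(T) = -0.080·(T−10) [T>10 °C] = -0.0480
  SO₂ term: 0.0053·30.6^0.26·exp(0.059·89-0.0480) = 2.345
  Cl⁻ term: 0.01025·87.5^0.27·exp(0.036·89+0.049·10.6) = 1.419
  r_corr = 2.345 + 1.419 = 3.765 μm/a
Convert to mass loss: 3.765 μm/a × 8.96 g/cm³ = 33.73 g·m⁻²·a⁻¹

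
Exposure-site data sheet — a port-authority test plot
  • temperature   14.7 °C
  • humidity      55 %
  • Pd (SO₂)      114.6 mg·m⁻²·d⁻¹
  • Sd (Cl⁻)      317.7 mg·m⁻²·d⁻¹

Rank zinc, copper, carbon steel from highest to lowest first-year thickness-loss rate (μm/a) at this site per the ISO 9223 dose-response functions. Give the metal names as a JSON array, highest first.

zinc: temperature factor f = -0.071·(4.7) = -0.3337
  sulphur-dioxide contribution → 0.9343 μm/a
  chloride contribution → 2.529 μm/a
  ⇒ r_corr(zinc) = 3.463 μm/a
copper: temperature factor f = -0.080·(4.7) = -0.3760
  sulphur-dioxide contribution → 0.3204 μm/a
  chloride contribution → 0.7228 μm/a
  ⇒ r_corr(copper) = 1.043 μm/a
carbon steel: temperature factor f = -0.054·(4.7) = -0.2538
  sulphur-dioxide contribution → 48.56 μm/a
  chloride contribution → 40.13 μm/a
  ⇒ r_corr(carbon steel) = 88.69 μm/a
Ordering by μm/a: carbon steel (88.7) > zinc (3.46) > copper (1.04)

["carbon steel", "zinc", "copper"]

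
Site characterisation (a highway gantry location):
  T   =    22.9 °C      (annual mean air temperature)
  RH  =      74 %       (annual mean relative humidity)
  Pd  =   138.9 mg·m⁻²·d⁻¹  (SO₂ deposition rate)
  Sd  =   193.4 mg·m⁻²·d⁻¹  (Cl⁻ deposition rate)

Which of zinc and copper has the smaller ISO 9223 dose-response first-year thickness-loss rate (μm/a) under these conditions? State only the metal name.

zinc: T>10 °C ⇒ hinge -0.071·(22.9−10) = -0.9159
  Pd branch = 0.0129·Pd^0.44·e^(0.046·RH+f) = 1.361 μm/a
  Cl⁻ term: 0.0175·193.4^0.57·exp(0.008·74+0.085·22.9) = 4.454
  r_corr = 1.361 + 4.454 = 5.816 μm/a
copper: temperature factor f = -0.080·(12.9) = -1.0320
  Pd branch = 0.0053·Pd^0.26·e^(0.059·RH+f) = 0.5362 μm/a
  Cl⁻ term: 0.01025·193.4^0.27·exp(0.036·74+0.049·22.9) = 1.872
  r_corr = 0.5362 + 1.872 = 2.408 μm/a
Ordering by μm/a: zinc (5.82) > copper (2.41)

copper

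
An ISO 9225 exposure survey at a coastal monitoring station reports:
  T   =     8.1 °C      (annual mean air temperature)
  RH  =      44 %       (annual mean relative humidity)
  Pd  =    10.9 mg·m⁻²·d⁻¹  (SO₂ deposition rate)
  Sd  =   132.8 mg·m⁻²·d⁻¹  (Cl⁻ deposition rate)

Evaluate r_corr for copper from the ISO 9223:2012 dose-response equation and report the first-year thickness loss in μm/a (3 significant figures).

r_corr = 0.382 μm/a

copper: f(T) = +0.126·(T−10) [T≤10 °C] = -0.2394
  Pd branch = 0.0053·Pd^0.26·e^(0.059·RH+f) = 0.1041 μm/a
  Cl⁻ term: 0.01025·132.8^0.27·exp(0.036·44+0.049·8.1) = 0.2782
  sum: 0.1041 + 0.2782 → r_corr = 0.3823 μm/a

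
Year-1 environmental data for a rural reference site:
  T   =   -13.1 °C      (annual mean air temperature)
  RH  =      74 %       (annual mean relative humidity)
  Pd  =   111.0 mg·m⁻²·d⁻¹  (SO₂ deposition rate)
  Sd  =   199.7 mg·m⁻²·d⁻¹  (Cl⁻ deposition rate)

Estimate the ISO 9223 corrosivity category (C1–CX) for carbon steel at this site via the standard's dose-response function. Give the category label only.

C2

carbon steel: temperature factor f = +0.150·(-23.1) = -3.4650
  sulphur-dioxide contribution → 2.815 μm/a
  chloride contribution → 18.53 μm/a
  ⇒ r_corr(carbon steel) = 21.34 μm/a
ISO 9223 Table 2 (carbon steel): 1.3 < 21.3 ≤ 25 μm/a ⇒ C2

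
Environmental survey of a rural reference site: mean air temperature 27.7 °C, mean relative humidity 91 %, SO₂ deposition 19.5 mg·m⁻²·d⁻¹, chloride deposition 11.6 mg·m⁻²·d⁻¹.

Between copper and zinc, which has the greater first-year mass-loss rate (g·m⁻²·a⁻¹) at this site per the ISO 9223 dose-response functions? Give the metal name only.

copper

copper: T>10 °C ⇒ hinge -0.080·(27.7−10) = -1.4160
  Pd branch = 0.0053·Pd^0.26·e^(0.059·RH+f) = 0.5977 μm/a
  Sd branch = 0.01025·Sd^0.27·e^(0.036·RH+0.049·T) = 2.043 μm/a
  r_corr = 0.5977 + 2.043 = 2.641 μm/a
  mass loss = 2.641 μm/a × 8.96 g/cm³ = 23.66 g·m⁻²·a⁻¹
zinc: f(T) = -0.071·(T−10) [T>10 °C] = -1.2567
  Pd branch = 0.0129·Pd^0.44·e^(0.046·RH+f) = 0.892 μm/a
  Cl⁻ term: 0.0175·11.6^0.57·exp(0.008·91+0.085·27.7) = 1.543
  r_corr = 0.892 + 1.543 = 2.435 μm/a
  mass loss = 2.435 μm/a × 7.14 g/cm³ = 17.39 g·m⁻²·a⁻¹
Ordering by g·m⁻²·a⁻¹: copper (23.7) > zinc (17.4)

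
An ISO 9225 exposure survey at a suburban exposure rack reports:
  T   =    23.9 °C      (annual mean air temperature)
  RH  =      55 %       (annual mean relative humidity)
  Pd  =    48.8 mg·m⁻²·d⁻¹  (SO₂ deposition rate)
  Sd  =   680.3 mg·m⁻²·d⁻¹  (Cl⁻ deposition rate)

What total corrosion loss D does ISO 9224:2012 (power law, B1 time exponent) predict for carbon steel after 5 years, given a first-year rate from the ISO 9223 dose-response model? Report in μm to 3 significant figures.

D(5) = 260 μm

carbon steel: T>10 °C ⇒ hinge -0.054·(23.9−10) = -0.7506
  Pd branch = 1.77·Pd^0.52·e^(0.02·RH+f) = 18.95 μm/a
  Sd branch = 0.102·Sd^0.62·e^(0.033·RH+0.04·T) = 92.96 μm/a
  sum: 18.95 + 92.96 → r_corr = 111.9 μm/a
Power-law: D(5) = r_corr · 5^0.523
  D(5) = 111.9 × 5^0.523 = 111.9 × 2.32 = 259.7 μm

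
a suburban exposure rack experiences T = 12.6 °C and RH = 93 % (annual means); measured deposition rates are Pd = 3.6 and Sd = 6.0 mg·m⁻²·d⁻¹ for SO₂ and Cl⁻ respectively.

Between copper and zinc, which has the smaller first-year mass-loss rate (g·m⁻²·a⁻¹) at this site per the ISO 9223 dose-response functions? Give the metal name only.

copper: temperature factor f = -0.080·(2.6) = -0.2080
  Pd branch = 0.0053·Pd^0.26·e^(0.059·RH+f) = 1.451 μm/a
  Cl⁻ term: 0.01025·6.0^0.27·exp(0.036·93+0.049·12.6) = 0.877
  sum: 1.451 + 0.877 → r_corr = 2.328 μm/a
  mass loss = 2.328 μm/a × 8.96 g/cm³ = 20.86 g·m⁻²·a⁻¹
zinc: T>10 °C ⇒ hinge -0.071·(12.6−10) = -0.1846
  Pd branch = 0.0129·Pd^0.44·e^(0.046·RH+f) = 1.359 μm/a
  Sd branch = 0.0175·Sd^0.57·e^(0.008·RH+0.085·T) = 0.2984 μm/a
  sum: 1.359 + 0.2984 → r_corr = 1.657 μm/a
  mass loss = 1.657 μm/a × 7.14 g/cm³ = 11.83 g·m⁻²·a⁻¹
Ordering by g·m⁻²·a⁻¹: copper (20.9) > zinc (11.8)

zinc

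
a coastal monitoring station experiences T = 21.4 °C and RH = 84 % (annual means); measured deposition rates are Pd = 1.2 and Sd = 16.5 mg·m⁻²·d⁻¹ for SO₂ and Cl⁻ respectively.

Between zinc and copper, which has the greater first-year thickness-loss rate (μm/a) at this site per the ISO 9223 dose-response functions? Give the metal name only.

copper

zinc: temperature factor f = -0.071·(11.4) = -0.8094
  SO₂ term: 0.0129·1.2^0.44·exp(0.046·84-0.8094) = 0.2965
  Cl⁻ term: 0.0175·16.5^0.57·exp(0.008·84+0.085·21.4) = 1.044
  sum: 0.2965 + 1.044 → r_corr = 1.341 μm/a
copper: f(T) = -0.080·(T−10) [T>10 °C] = -0.9120
  Pd branch = 0.0053·Pd^0.26·e^(0.059·RH+f) = 0.3171 μm/a
  Sd branch = 0.01025·Sd^0.27·e^(0.036·RH+0.049·T) = 1.283 μm/a
  r_corr = 0.3171 + 1.283 = 1.6 μm/a
Ordering by μm/a: copper (1.6) > zinc (1.34)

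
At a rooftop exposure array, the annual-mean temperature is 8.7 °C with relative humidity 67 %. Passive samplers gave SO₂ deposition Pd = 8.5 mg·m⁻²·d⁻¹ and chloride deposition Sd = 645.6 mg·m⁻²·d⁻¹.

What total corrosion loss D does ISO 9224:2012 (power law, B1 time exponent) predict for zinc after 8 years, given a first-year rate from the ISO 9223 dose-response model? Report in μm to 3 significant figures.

D(8) = 17.3 μm

zinc: temperature factor f = +0.038·(-1.3) = -0.0494
  SO₂ term: 0.0129·8.5^0.44·exp(0.046·67-0.0494) = 0.6864
  Sd branch = 0.0175·Sd^0.57·e^(0.008·RH+0.085·T) = 2.504 μm/a
  sum: 0.6864 + 2.504 → r_corr = 3.191 μm/a
Power-law: D(8) = r_corr · 8^0.813
  D(8) = 3.191 × 8^0.813 = 3.191 × 5.423 = 17.3 μm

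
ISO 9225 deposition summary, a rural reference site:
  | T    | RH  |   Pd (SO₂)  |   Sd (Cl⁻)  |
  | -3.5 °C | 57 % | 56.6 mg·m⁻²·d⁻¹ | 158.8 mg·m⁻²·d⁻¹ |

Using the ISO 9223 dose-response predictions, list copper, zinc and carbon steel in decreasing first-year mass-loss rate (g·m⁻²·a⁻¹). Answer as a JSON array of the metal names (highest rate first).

["carbon steel", "zinc", "copper"]

copper: f(T) = +0.126·(T−10) [T≤10 °C] = -1.7010
  sulphur-dioxide contribution → 0.07976 μm/a
  chloride contribution → 0.264 μm/a
  total first-year rate 0.3438 μm/a
  mass loss = 0.3438 μm/a × 8.96 g/cm³ = 3.08 g·m⁻²·a⁻¹
zinc: f(T) = +0.038·(T−10) [T≤10 °C] = -0.5130
  sulphur-dioxide contribution → 0.6277 μm/a
  chloride contribution → 0.3684 μm/a
  total first-year rate 0.9961 μm/a
  mass loss = 0.9961 μm/a × 7.14 g/cm³ = 7.112 g·m⁻²·a⁻¹
carbon steel: f(T) = +0.150·(T−10) [T≤10 °C] = -2.0250
  sulphur-dioxide contribution → 5.958 μm/a
  chloride contribution → 13.47 μm/a
  total first-year rate 19.42 μm/a
  mass loss = 19.42 μm/a × 7.85 g/cm³ = 152.5 g·m⁻²·a⁻¹
Ordering by g·m⁻²·a⁻¹: carbon steel (152) > zinc (7.11) > copper (3.08)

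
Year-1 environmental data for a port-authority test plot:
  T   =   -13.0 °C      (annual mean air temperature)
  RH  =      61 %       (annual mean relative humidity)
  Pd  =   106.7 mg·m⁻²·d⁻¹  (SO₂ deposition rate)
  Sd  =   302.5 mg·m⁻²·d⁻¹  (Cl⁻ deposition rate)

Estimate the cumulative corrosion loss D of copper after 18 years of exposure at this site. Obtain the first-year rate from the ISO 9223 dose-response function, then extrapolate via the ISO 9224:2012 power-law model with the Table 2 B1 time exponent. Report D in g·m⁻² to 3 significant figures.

D(18) = 16.2 g·m⁻²

copper: temperature factor f = +0.126·(-23.0) = -2.8980
  sulphur-dioxide contribution → 0.03598 μm/a
  chloride contribution → 0.2278 μm/a
  total first-year rate 0.2638 μm/a
Long-term exponent b (ISO 9224 Table 2, B1) = 0.667
  D(18) = 0.2638 × 18^0.667 = 0.2638 × 6.875 = 1.814 μm
  Mass loss = 1.814 μm × 8.96 g/cm³ = 16.25 g·m⁻²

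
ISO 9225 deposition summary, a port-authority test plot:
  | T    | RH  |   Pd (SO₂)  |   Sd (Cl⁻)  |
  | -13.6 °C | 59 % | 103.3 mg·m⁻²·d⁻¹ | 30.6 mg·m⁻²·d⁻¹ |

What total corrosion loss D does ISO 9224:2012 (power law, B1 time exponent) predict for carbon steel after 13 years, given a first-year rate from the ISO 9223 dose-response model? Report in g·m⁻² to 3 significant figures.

D(13) = 160 g·m⁻²

carbon steel: T≤10 °C ⇒ hinge +0.150·(-13.6−10) = -3.5400
  sulphur-dioxide contribution → 1.864 μm/a
  chloride contribution → 3.46 μm/a
  ⇒ r_corr(carbon steel) = 5.324 μm/a
Power-law: D(13) = r_corr · 13^0.523
  D(13) = 5.324 × 13^0.523 = 5.324 × 3.825 = 20.36 μm
  Mass loss = 20.36 μm × 7.85 g/cm³ = 159.8 g·m⁻²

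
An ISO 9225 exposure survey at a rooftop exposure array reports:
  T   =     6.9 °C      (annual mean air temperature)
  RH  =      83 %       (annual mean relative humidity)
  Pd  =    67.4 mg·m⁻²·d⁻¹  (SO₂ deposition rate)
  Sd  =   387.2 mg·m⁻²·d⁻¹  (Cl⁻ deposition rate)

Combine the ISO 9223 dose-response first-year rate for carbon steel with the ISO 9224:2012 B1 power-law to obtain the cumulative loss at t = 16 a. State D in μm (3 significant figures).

carbon steel: T≤10 °C ⇒ hinge +0.150·(6.9−10) = -0.4650
  SO₂ term: 1.77·67.4^0.52·exp(0.02·83-0.4650) = 52.22
  Sd branch = 0.102·Sd^0.62·e^(0.033·RH+0.04·T) = 83.66 μm/a
  sum: 52.22 + 83.66 → r_corr = 135.9 μm/a
ISO 9224: D(t) = r_corr · t^b with b = 0.523 (carbon steel, B1)
  D(16) = 135.9 × 16^0.523 = 135.9 × 4.263 = 579.3 μm

D(16) = 579 μm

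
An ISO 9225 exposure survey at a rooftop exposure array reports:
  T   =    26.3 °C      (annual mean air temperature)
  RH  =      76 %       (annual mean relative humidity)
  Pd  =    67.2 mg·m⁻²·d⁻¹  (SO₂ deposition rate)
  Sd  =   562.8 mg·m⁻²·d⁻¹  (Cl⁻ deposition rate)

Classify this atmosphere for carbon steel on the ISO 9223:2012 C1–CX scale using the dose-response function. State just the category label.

CX

carbon steel: f(T) = -0.054·(T−10) [T>10 °C] = -0.8802
  sulphur-dioxide contribution → 29.93 μm/a
  chloride contribution → 181.9 μm/a
  ⇒ r_corr(carbon steel) = 211.9 μm/a
Category bounds: 200…700 μm/a bracket r_corr ⇒ CX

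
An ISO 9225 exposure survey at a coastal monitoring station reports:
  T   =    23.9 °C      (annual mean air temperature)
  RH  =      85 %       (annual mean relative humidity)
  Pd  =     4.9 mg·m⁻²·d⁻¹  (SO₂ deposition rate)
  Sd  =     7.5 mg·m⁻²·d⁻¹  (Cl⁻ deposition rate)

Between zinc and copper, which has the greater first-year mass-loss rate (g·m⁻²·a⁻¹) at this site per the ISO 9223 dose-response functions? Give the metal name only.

zinc: f(T) = -0.071·(T−10) [T>10 °C] = -0.9869
  Pd branch = 0.0129·Pd^0.44·e^(0.046·RH+f) = 0.4828 μm/a
  Sd branch = 0.0175·Sd^0.57·e^(0.008·RH+0.085·T) = 0.8306 μm/a
  sum: 0.4828 + 0.8306 → r_corr = 1.313 μm/a
  mass loss = 1.313 μm/a × 7.14 g/cm³ = 9.378 g·m⁻²·a⁻¹
copper: f(T) = -0.080·(T−10) [T>10 °C] = -1.1120
  Pd branch = 0.0053·Pd^0.26·e^(0.059·RH+f) = 0.397 μm/a
  Sd branch = 0.01025·Sd^0.27·e^(0.036·RH+0.049·T) = 1.215 μm/a
  sum: 0.397 + 1.215 → r_corr = 1.612 μm/a
  mass loss = 1.612 μm/a × 8.96 g/cm³ = 14.44 g·m⁻²·a⁻¹
Ordering by g·m⁻²·a⁻¹: copper (14.4) > zinc (9.38)

copper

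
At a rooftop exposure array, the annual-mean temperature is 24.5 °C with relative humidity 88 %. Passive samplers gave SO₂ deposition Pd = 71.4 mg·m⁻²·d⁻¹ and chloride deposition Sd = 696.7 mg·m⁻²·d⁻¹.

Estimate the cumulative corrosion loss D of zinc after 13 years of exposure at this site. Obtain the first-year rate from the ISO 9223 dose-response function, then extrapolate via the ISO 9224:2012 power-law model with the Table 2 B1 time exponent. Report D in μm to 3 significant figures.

D(13) = 109 μm

zinc: f(T) = -0.071·(T−10) [T>10 °C] = -1.0295
  Pd branch = 0.0129·Pd^0.44·e^(0.046·RH+f) = 1.726 μm/a
  Sd branch = 0.0175·Sd^0.57·e^(0.008·RH+0.085·T) = 11.85 μm/a
  r_corr = 1.726 + 11.85 = 13.58 μm/a
Power-law: D(13) = r_corr · 13^0.813
  D(13) = 13.58 × 13^0.813 = 13.58 × 8.047 = 109.3 μm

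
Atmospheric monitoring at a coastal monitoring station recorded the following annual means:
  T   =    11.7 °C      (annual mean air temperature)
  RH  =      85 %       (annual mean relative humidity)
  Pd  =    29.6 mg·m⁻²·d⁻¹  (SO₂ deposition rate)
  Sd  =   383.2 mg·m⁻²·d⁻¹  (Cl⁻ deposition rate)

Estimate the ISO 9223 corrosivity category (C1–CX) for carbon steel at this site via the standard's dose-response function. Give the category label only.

C5

carbon steel: T>10 °C ⇒ hinge -0.054·(11.7−10) = -0.0918
  SO₂ term: 1.77·29.6^0.52·exp(0.02·85-0.0918) = 51.46
  Cl⁻ term: 0.102·383.2^0.62·exp(0.033·85+0.04·11.7) = 107.6
  sum: 51.46 + 107.6 → r_corr = 159.1 μm/a
Category bounds: 80…200 μm/a bracket r_corr ⇒ C5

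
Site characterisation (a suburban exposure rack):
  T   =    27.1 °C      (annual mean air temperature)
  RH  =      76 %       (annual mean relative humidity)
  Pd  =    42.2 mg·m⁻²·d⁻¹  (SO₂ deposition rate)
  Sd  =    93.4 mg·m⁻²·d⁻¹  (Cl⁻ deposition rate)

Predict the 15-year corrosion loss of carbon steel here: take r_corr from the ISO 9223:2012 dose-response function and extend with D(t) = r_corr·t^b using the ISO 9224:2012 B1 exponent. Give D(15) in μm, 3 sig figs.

D(15) = 347 μm

carbon steel: temperature factor f = -0.054·(17.1) = -0.9234
  SO₂ term: 1.77·42.2^0.52·exp(0.02·76-0.9234) = 22.5
  Cl⁻ term: 0.102·93.4^0.62·exp(0.033·76+0.04·27.1) = 61.69
  r_corr = 22.5 + 61.69 = 84.19 μm/a
ISO 9224: D(t) = r_corr · t^b with b = 0.523 (carbon steel, B1)
  D(15) = 84.19 × 15^0.523 = 84.19 × 4.122 = 347 μm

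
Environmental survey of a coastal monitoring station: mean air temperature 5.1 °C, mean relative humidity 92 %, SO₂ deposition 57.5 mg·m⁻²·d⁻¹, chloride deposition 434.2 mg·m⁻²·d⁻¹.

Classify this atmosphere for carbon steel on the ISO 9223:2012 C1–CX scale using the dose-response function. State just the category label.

carbon steel: T≤10 °C ⇒ hinge +0.150·(5.1−10) = -0.7350
  SO₂ term: 1.77·57.5^0.52·exp(0.02·92-0.7350) = 43.94
  Sd branch = 0.102·Sd^0.62·e^(0.033·RH+0.04·T) = 112.5 μm/a
  sum: 43.94 + 112.5 → r_corr = 156.4 μm/a
Category bounds: 80…200 μm/a bracket r_corr ⇒ C5

C5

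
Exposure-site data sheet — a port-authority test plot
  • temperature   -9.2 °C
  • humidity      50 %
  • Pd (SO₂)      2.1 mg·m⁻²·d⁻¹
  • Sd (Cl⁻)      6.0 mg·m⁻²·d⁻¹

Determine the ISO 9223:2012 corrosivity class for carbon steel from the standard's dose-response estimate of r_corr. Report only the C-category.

C2

carbon steel: f(T) = +0.150·(T−10) [T≤10 °C] = -2.8800
  sulphur-dioxide contribution → 0.3972 μm/a
  chloride contribution → 1.116 μm/a
  total first-year rate 1.514 μm/a
1.51 μm/a falls in (1.3, 25] for carbon steel → category C2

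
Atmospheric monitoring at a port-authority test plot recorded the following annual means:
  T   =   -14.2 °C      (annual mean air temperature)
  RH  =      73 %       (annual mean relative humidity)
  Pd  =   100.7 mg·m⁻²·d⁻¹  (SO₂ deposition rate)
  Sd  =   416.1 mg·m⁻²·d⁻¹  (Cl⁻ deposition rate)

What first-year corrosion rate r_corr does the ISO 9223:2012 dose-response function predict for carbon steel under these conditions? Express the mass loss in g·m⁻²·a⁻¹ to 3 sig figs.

r_corr = 230 g·m⁻²·a⁻¹

carbon steel: T≤10 °C ⇒ hinge +0.150·(-14.2−10) = -3.6300
  Pd branch = 1.77·Pd^0.52·e^(0.02·RH+f) = 2.224 μm/a
  Cl⁻ term: 0.102·416.1^0.62·exp(0.033·73+0.04·-14.2) = 27.04
  r_corr = 2.224 + 27.04 = 29.27 μm/a
Convert to mass loss: 29.27 μm/a × 7.85 g/cm³ = 229.7 g·m⁻²·a⁻¹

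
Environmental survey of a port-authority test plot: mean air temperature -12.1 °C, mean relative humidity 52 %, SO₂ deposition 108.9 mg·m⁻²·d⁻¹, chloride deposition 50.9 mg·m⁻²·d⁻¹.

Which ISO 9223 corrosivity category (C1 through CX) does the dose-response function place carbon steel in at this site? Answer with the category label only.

carbon steel: f(T) = +0.150·(T−10) [T≤10 °C] = -3.3150
  sulphur-dioxide contribution → 2.085 μm/a
  chloride contribution → 3.998 μm/a
  total first-year rate 6.083 μm/a
Category bounds: 1.3…25 μm/a bracket r_corr ⇒ C2

C2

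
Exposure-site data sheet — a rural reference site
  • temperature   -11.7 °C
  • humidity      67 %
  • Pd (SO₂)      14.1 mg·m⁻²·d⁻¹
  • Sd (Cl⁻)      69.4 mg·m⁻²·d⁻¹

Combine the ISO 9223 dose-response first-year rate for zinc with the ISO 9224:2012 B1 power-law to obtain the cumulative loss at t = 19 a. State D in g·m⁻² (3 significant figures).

D(19) = 40.6 g·m⁻²

zinc: f(T) = +0.038·(T−10) [T≤10 °C] = -0.8246
  sulphur-dioxide contribution → 0.395 μm/a
  chloride contribution → 0.124 μm/a
  total first-year rate 0.519 μm/a
Power-law: D(19) = r_corr · 19^0.813
  D(19) = 0.519 × 19^0.813 = 0.519 × 10.96 = 5.686 μm
  Mass loss = 5.686 μm × 7.14 g/cm³ = 40.6 g·m⁻²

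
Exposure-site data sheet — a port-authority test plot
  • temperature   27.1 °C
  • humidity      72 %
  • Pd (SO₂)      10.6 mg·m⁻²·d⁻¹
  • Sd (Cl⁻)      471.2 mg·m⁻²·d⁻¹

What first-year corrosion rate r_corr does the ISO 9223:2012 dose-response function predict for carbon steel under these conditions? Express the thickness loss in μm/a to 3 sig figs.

carbon steel: f(T) = -0.054·(T−10) [T>10 °C] = -0.9234
  sulphur-dioxide contribution → 10.13 μm/a
  chloride contribution → 147.5 μm/a
  ⇒ r_corr(carbon steel) = 157.6 μm/a

r_corr = 158 μm/a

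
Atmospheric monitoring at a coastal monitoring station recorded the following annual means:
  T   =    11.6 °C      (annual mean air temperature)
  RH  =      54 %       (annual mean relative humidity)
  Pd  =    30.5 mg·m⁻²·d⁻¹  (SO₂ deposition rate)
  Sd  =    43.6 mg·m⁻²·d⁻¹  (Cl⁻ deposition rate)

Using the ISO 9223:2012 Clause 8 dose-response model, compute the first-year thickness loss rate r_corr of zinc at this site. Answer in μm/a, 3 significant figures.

r_corr = 1.24 μm/a

zinc: f(T) = -0.071·(T−10) [T>10 °C] = -0.1136
  SO₂ term: 0.0129·30.5^0.44·exp(0.046·54-0.1136) = 0.6211
  Sd branch = 0.0175·Sd^0.57·e^(0.008·RH+0.085·T) = 0.6214 μm/a
  r_corr = 0.6211 + 0.6214 = 1.242 μm/a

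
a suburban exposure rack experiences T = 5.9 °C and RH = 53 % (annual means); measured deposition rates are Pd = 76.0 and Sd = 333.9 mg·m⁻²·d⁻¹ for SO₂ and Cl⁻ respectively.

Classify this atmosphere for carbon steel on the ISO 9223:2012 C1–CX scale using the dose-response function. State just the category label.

C4

carbon steel: temperature factor f = +0.150·(-4.1) = -0.6150
  Pd branch = 1.77·Pd^0.52·e^(0.02·RH+f) = 26.26 μm/a
  Sd branch = 0.102·Sd^0.62·e^(0.033·RH+0.04·T) = 27.25 μm/a
  sum: 26.26 + 27.25 → r_corr = 53.5 μm/a
53.5 μm/a falls in (50, 80] for carbon steel → category C4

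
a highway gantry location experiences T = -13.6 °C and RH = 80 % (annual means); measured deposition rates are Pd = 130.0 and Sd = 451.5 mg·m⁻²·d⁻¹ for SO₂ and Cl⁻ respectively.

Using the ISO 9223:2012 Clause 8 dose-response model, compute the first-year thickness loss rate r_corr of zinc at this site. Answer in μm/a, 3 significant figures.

zinc: temperature factor f = +0.038·(-23.6) = -0.8968
  Pd branch = 0.0129·Pd^0.44·e^(0.046·RH+f) = 1.776 μm/a
  Sd branch = 0.0175·Sd^0.57·e^(0.008·RH+0.085·T) = 0.3405 μm/a
  r_corr = 1.776 + 0.3405 = 2.117 μm/a

r_corr = 2.12 μm/a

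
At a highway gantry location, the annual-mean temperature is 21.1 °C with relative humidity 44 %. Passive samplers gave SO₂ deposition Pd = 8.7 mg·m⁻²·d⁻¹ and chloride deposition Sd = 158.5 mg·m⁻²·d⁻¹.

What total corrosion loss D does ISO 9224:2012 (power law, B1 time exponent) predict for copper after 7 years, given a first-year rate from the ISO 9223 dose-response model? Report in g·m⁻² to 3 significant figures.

copper: f(T) = -0.080·(T−10) [T>10 °C] = -0.8880
  sulphur-dioxide contribution → 0.05132 μm/a
  chloride contribution → 0.5517 μm/a
  ⇒ r_corr(copper) = 0.603 μm/a
Power-law: D(7) = r_corr · 7^0.667
  D(7) = 0.603 × 7^0.667 = 0.603 × 3.662 = 2.208 μm
  Mass loss = 2.208 μm × 8.96 g/cm³ = 19.78 g·m⁻²

D(7) = 19.8 g·m⁻²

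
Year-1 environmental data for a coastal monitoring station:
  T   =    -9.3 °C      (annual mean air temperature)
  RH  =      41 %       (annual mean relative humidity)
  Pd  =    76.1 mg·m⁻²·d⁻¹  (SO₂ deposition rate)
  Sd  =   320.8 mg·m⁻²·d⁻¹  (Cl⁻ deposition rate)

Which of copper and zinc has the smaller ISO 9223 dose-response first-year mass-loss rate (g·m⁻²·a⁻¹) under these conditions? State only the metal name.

copper

copper: f(T) = +0.126·(T−10) [T≤10 °C] = -2.4318
  Pd branch = 0.0053·Pd^0.26·e^(0.059·RH+f) = 0.01614 μm/a
  Cl⁻ term: 0.01025·320.8^0.27·exp(0.036·41+0.049·-9.3) = 0.1351
  r_corr = 0.01614 + 0.1351 = 0.1512 μm/a
  mass loss = 0.1512 μm/a × 8.96 g/cm³ = 1.355 g·m⁻²·a⁻¹
zinc: f(T) = +0.038·(T−10) [T≤10 °C] = -0.7334
  SO₂ term: 0.0129·76.1^0.44·exp(0.046·41-0.7334) = 0.2748
  Cl⁻ term: 0.0175·320.8^0.57·exp(0.008·41+0.085·-9.3) = 0.2956
  sum: 0.2748 + 0.2956 → r_corr = 0.5704 μm/a
  mass loss = 0.5704 μm/a × 7.14 g/cm³ = 4.073 g·m⁻²·a⁻¹
Ordering by g·m⁻²·a⁻¹: zinc (4.07) > copper (1.35)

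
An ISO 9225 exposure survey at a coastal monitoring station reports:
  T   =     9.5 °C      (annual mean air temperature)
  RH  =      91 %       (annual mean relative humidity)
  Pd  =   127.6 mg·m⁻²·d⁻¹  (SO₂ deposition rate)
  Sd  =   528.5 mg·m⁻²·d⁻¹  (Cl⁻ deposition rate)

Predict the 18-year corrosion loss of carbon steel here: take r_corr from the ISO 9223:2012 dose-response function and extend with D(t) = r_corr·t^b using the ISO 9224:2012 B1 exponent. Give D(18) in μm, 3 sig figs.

D(18) = 1.24e+03 μm

carbon steel: T≤10 °C ⇒ hinge +0.150·(9.5−10) = -0.0750
  sulphur-dioxide contribution → 126.1 μm/a
  chloride contribution → 146.6 μm/a
  ⇒ r_corr(carbon steel) = 272.7 μm/a
Long-term exponent b (ISO 9224 Table 2, B1) = 0.523
  D(18) = 272.7 × 18^0.523 = 272.7 × 4.534 = 1237 μm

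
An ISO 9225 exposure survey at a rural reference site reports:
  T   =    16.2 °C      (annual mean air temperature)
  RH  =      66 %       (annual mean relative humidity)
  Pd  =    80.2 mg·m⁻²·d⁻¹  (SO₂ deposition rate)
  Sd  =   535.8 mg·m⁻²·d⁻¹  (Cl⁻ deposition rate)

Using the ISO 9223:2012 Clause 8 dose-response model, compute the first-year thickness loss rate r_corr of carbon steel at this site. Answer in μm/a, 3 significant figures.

r_corr = 131 μm/a

carbon steel: f(T) = -0.054·(T−10) [T>10 °C] = -0.3348
  SO₂ term: 1.77·80.2^0.52·exp(0.02·66-0.3348) = 46.35
  Cl⁻ term: 0.102·535.8^0.62·exp(0.033·66+0.04·16.2) = 84.7
  sum: 46.35 + 84.7 → r_corr = 131 μm/a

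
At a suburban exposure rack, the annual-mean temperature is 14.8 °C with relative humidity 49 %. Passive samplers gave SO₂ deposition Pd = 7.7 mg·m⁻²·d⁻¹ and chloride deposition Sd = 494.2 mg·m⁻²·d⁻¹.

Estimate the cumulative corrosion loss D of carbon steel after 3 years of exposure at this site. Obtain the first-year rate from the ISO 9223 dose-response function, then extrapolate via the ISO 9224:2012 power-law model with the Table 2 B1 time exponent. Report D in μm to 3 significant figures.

D(3) = 95.9 μm

carbon steel: f(T) = -0.054·(T−10) [T>10 °C] = -0.2592
  sulphur-dioxide contribution → 10.52 μm/a
  chloride contribution → 43.47 μm/a
  total first-year rate 53.99 μm/a
Long-term exponent b (ISO 9224 Table 2, B1) = 0.523
  D(3) = 53.99 × 3^0.523 = 53.99 × 1.776 = 95.9 μm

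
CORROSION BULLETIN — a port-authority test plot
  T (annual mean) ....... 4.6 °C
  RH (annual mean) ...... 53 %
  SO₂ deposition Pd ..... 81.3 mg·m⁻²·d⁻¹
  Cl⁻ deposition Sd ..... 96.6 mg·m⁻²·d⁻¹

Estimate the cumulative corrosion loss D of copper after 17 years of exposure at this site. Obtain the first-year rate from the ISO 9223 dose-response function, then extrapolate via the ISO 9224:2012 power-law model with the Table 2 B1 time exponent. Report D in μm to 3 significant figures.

copper: T≤10 °C ⇒ hinge +0.126·(4.6−10) = -0.6804
  sulphur-dioxide contribution → 0.1921 μm/a
  chloride contribution → 0.2973 μm/a
  ⇒ r_corr(copper) = 0.4894 μm/a
Long-term exponent b (ISO 9224 Table 2, B1) = 0.667
  D(17) = 0.4894 × 17^0.667 = 0.4894 × 6.618 = 3.238 μm

D(17) = 3.24 μm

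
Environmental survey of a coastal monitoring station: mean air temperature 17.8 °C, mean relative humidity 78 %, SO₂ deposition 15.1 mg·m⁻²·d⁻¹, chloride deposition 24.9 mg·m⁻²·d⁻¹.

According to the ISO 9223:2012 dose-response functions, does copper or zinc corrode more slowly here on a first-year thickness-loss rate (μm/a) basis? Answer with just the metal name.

copper: f(T) = -0.080·(T−10) [T>10 °C] = -0.6240
  SO₂ term: 0.0053·15.1^0.26·exp(0.059·78-0.6240) = 0.5734
  Cl⁻ term: 0.01025·24.9^0.27·exp(0.036·78+0.049·17.8) = 0.9683
  sum: 0.5734 + 0.9683 → r_corr = 1.542 μm/a
zinc: f(T) = -0.071·(T−10) [T>10 °C] = -0.5538
  SO₂ term: 0.0129·15.1^0.44·exp(0.046·78-0.5538) = 0.8853
  Sd branch = 0.0175·Sd^0.57·e^(0.008·RH+0.085·T) = 0.9267 μm/a
  r_corr = 0.8853 + 0.9267 = 1.812 μm/a
Ordering by μm/a: zinc (1.81) > copper (1.54)

copper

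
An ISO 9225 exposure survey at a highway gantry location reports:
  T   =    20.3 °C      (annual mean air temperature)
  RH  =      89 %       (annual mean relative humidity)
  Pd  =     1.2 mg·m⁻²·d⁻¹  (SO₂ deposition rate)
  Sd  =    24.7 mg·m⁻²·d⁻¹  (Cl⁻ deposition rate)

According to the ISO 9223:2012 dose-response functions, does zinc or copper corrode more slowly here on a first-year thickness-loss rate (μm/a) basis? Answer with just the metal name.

zinc

zinc: f(T) = -0.071·(T−10) [T>10 °C] = -0.7313
  Pd branch = 0.0129·Pd^0.44·e^(0.046·RH+f) = 0.4035 μm/a
  Sd branch = 0.0175·Sd^0.57·e^(0.008·RH+0.085·T) = 1.246 μm/a
  r_corr = 0.4035 + 1.246 = 1.649 μm/a
copper: temperature factor f = -0.080·(10.3) = -0.8240
  Pd branch = 0.0053·Pd^0.26·e^(0.059·RH+f) = 0.465 μm/a
  Sd branch = 0.01025·Sd^0.27·e^(0.036·RH+0.049·T) = 1.623 μm/a
  r_corr = 0.465 + 1.623 = 2.088 μm/a
Ordering by μm/a: copper (2.09) > zinc (1.65)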